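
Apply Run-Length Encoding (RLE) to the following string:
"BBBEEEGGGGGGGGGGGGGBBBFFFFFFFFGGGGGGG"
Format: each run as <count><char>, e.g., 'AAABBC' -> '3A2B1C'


Scanning runs left to right:
  i=0: run of 'B' x 3 -> '3B'
  i=3: run of 'E' x 3 -> '3E'
  i=6: run of 'G' x 13 -> '13G'
  i=19: run of 'B' x 3 -> '3B'
  i=22: run of 'F' x 8 -> '8F'
  i=30: run of 'G' x 7 -> '7G'

RLE = 3B3E13G3B8F7G


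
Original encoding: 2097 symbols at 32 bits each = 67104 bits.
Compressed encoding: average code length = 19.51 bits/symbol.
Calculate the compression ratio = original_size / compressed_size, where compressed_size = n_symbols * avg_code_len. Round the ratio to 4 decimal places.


original_size = n_symbols * orig_bits = 2097 * 32 = 67104 bits
compressed_size = n_symbols * avg_code_len = 2097 * 19.51 = 40912.47 bits
ratio = original_size / compressed_size = 67104 / 40912.47 = 1.6402

Compression ratio = 1.6402


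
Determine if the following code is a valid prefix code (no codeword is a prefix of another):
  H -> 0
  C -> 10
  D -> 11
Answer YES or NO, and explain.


Checking each pair (does one codeword prefix another?):
  H='0' vs C='10': no prefix
  H='0' vs D='11': no prefix
  C='10' vs H='0': no prefix
  C='10' vs D='11': no prefix
  D='11' vs H='0': no prefix
  D='11' vs C='10': no prefix
No violation found over all pairs.

YES -- this is a valid prefix code. No codeword is a prefix of any other codeword.


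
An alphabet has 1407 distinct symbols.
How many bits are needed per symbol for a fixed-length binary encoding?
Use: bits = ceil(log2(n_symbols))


log2(1407) = 10.4584
Bracket: 2^10 = 1024 < 1407 <= 2^11 = 2048
So ceil(log2(1407)) = 11

bits = ceil(log2(1407)) = ceil(10.4584) = 11 bits


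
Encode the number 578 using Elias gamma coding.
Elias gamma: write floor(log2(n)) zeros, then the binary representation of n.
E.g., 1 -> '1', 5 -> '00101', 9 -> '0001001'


num_bits = floor(log2(578)) + 1 = 10
leading_zeros = num_bits - 1 = 9
binary(578) = 1001000010

Elias gamma(578) = '000000000' + '1001000010' = 0000000001001000010 (19 bits)


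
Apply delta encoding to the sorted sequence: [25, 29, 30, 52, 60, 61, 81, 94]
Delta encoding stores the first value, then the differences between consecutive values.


First value: 25
Deltas:
  29 - 25 = 4
  30 - 29 = 1
  52 - 30 = 22
  60 - 52 = 8
  61 - 60 = 1
  81 - 61 = 20
  94 - 81 = 13


Delta encoded: [25, 4, 1, 22, 8, 1, 20, 13]


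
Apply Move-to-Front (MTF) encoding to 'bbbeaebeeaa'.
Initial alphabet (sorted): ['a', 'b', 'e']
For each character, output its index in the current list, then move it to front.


MTF encoding:
'b': index 1 in ['a', 'b', 'e'] -> ['b', 'a', 'e']
'b': index 0 in ['b', 'a', 'e'] -> ['b', 'a', 'e']
'b': index 0 in ['b', 'a', 'e'] -> ['b', 'a', 'e']
'e': index 2 in ['b', 'a', 'e'] -> ['e', 'b', 'a']
'a': index 2 in ['e', 'b', 'a'] -> ['a', 'e', 'b']
'e': index 1 in ['a', 'e', 'b'] -> ['e', 'a', 'b']
'b': index 2 in ['e', 'a', 'b'] -> ['b', 'e', 'a']
'e': index 1 in ['b', 'e', 'a'] -> ['e', 'b', 'a']
'e': index 0 in ['e', 'b', 'a'] -> ['e', 'b', 'a']
'a': index 2 in ['e', 'b', 'a'] -> ['a', 'e', 'b']
'a': index 0 in ['a', 'e', 'b'] -> ['a', 'e', 'b']


Output: [1, 0, 0, 2, 2, 1, 2, 1, 0, 2, 0]


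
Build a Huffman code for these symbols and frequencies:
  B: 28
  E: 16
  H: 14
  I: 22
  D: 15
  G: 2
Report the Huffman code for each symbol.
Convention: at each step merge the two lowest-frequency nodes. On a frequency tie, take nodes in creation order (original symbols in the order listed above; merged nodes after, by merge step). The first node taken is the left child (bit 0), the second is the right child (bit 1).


Huffman tree construction:
Step 1: Merge G(2) + H(14) = 16
Step 2: Merge D(15) + E(16) = 31
Step 3: Merge (G+H)(16) + I(22) = 38
Step 4: Merge B(28) + (D+E)(31) = 59
Step 5: Merge ((G+H)+I)(38) + (B+(D+E))(59) = 97
Read each symbol's code off the tree from the root (left child = 0, right child = 1).

Codes:
  B: 10 (length 2)
  E: 111 (length 3)
  H: 001 (length 3)
  I: 01 (length 2)
  D: 110 (length 3)
  G: 000 (length 3)
Average code length: 241/97 = 2.4845 bits/symbol


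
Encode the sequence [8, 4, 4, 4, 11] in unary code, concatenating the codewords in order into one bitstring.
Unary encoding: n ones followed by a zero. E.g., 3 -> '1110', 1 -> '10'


Encode each number as n ones followed by a terminating 0:
  8 -> 111111110 (9 bits)
  4 -> 11110 (5 bits)
  4 -> 11110 (5 bits)
  4 -> 11110 (5 bits)
  11 -> 111111111110 (12 bits)
Total length = 9 + 5 + 5 + 5 + 12 = 36 bits.

Unary([8, 4, 4, 4, 11]) = 111111110111101111011110111111111110 (36 bits)


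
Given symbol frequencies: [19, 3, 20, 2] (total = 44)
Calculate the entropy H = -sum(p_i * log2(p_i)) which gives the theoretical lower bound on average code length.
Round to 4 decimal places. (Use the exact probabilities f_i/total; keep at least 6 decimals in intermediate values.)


Per-symbol terms -p_i * log2(p_i) with p_i = f_i/44:
  p = 19/44 = 0.431818: log2(p) = -1.211504, -p*log2(p) = 0.523149
  p = 3/44 = 0.068182: log2(p) = -3.874469, -p*log2(p) = 0.264168
  p = 20/44 = 0.454545: log2(p) = -1.137504, -p*log2(p) = 0.517047
  p = 2/44 = 0.045455: log2(p) = -4.459432, -p*log2(p) = 0.202701
H = 0.523149 + 0.264168 + 0.517047 + 0.202701 = 1.507065

H = 1.5071 bits/symbol


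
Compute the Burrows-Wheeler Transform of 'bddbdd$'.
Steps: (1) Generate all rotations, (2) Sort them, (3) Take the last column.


Rotations (sorted):
  0: $bddbdd -> last char: d
  1: bdd$bdd -> last char: d
  2: bddbdd$ -> last char: $
  3: d$bddbd -> last char: d
  4: dbdd$bd -> last char: d
  5: dd$bddb -> last char: b
  6: ddbdd$b -> last char: b


BWT = dd$ddbb


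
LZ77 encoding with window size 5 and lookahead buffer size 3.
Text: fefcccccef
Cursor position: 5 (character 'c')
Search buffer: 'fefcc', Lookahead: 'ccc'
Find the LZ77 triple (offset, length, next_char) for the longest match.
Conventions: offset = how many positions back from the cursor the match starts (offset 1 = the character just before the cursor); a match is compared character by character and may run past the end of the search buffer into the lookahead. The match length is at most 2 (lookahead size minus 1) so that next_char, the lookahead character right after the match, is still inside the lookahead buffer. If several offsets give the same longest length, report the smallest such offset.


Try each offset into the search buffer:
  offset=1 (pos 4, char 'c'): match length 2
  offset=2 (pos 3, char 'c'): match length 2
  offset=3 (pos 2, char 'f'): match length 0
  offset=4 (pos 1, char 'e'): match length 0
  offset=5 (pos 0, char 'f'): match length 0
Longest match has length 2, found at offsets 1, 2; take the smallest, offset 1.
next_char = character at position 5 + 2 = 7 -> 'c'

Best match: offset=1, length=2 (matching 'cc' starting at position 4)
LZ77 triple: (1, 2, 'c')


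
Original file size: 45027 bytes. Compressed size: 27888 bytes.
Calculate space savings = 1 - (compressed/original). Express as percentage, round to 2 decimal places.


ratio = compressed/original = 27888/45027 = 0.619362
savings = 1 - ratio = 1 - 0.619362 = 0.380638
as a percentage: 0.380638 * 100 = 38.06%

Space savings = 1 - 27888/45027 = 38.06%


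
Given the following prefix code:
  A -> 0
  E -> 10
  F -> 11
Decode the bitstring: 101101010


Decoding step by step:
Bits 10 -> E
Bits 11 -> F
Bits 0 -> A
Bits 10 -> E
Bits 10 -> E


Decoded message: EFAEE


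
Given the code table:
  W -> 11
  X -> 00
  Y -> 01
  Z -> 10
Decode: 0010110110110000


Decoding:
00 -> X
10 -> Z
11 -> W
01 -> Y
10 -> Z
11 -> W
00 -> X
00 -> X


Result: XZWYZWXX


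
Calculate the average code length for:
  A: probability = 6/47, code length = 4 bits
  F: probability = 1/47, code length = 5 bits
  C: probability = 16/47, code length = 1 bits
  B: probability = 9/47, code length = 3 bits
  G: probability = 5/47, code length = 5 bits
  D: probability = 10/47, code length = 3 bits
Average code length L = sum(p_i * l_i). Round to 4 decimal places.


Weighted contributions p_i * l_i:
  A: (6/47) * 4 = 24/47
  F: (1/47) * 5 = 5/47
  C: (16/47) * 1 = 16/47
  B: (9/47) * 3 = 27/47
  G: (5/47) * 5 = 25/47
  D: (10/47) * 3 = 30/47
Sum = (24 + 5 + 16 + 27 + 25 + 30)/47 = 127/47

L = 127/47 = 2.7021 bits/symbol


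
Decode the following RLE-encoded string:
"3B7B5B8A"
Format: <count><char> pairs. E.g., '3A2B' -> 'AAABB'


Expanding each <count><char> pair:
  3B -> 'BBB'
  7B -> 'BBBBBBB'
  5B -> 'BBBBB'
  8A -> 'AAAAAAAA'

Decoded = BBBBBBBBBBBBBBBAAAAAAAA


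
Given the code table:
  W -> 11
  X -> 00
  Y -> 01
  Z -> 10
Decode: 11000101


Decoding:
11 -> W
00 -> X
01 -> Y
01 -> Y


Result: WXYY


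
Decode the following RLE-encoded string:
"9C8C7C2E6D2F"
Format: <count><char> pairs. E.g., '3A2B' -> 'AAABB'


Expanding each <count><char> pair:
  9C -> 'CCCCCCCCC'
  8C -> 'CCCCCCCC'
  7C -> 'CCCCCCC'
  2E -> 'EE'
  6D -> 'DDDDDD'
  2F -> 'FF'

Decoded = CCCCCCCCCCCCCCCCCCCCCCCCEEDDDDDDFF


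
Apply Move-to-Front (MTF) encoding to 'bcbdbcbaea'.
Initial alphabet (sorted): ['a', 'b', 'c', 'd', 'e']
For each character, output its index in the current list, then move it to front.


MTF encoding:
'b': index 1 in ['a', 'b', 'c', 'd', 'e'] -> ['b', 'a', 'c', 'd', 'e']
'c': index 2 in ['b', 'a', 'c', 'd', 'e'] -> ['c', 'b', 'a', 'd', 'e']
'b': index 1 in ['c', 'b', 'a', 'd', 'e'] -> ['b', 'c', 'a', 'd', 'e']
'd': index 3 in ['b', 'c', 'a', 'd', 'e'] -> ['d', 'b', 'c', 'a', 'e']
'b': index 1 in ['d', 'b', 'c', 'a', 'e'] -> ['b', 'd', 'c', 'a', 'e']
'c': index 2 in ['b', 'd', 'c', 'a', 'e'] -> ['c', 'b', 'd', 'a', 'e']
'b': index 1 in ['c', 'b', 'd', 'a', 'e'] -> ['b', 'c', 'd', 'a', 'e']
'a': index 3 in ['b', 'c', 'd', 'a', 'e'] -> ['a', 'b', 'c', 'd', 'e']
'e': index 4 in ['a', 'b', 'c', 'd', 'e'] -> ['e', 'a', 'b', 'c', 'd']
'a': index 1 in ['e', 'a', 'b', 'c', 'd'] -> ['a', 'e', 'b', 'c', 'd']


Output: [1, 2, 1, 3, 1, 2, 1, 3, 4, 1]


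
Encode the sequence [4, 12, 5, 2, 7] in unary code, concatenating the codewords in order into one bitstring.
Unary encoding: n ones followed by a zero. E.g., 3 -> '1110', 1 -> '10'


Encode each number as n ones followed by a terminating 0:
  4 -> 11110 (5 bits)
  12 -> 1111111111110 (13 bits)
  5 -> 111110 (6 bits)
  2 -> 110 (3 bits)
  7 -> 11111110 (8 bits)
Total length = 5 + 13 + 6 + 3 + 8 = 35 bits.

Unary([4, 12, 5, 2, 7]) = 11110111111111111011111011011111110 (35 bits)


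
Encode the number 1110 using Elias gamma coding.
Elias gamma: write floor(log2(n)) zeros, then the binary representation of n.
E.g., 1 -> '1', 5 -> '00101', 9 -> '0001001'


num_bits = floor(log2(1110)) + 1 = 11
leading_zeros = num_bits - 1 = 10
binary(1110) = 10001010110

Elias gamma(1110) = '0000000000' + '10001010110' = 000000000010001010110 (21 bits)


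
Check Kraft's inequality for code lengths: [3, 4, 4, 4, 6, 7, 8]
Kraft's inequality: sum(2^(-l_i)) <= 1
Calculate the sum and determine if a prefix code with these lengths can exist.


Sum = 2^(-3) + 2^(-4) + 2^(-4) + 2^(-4) + 2^(-6) + 2^(-7) + 2^(-8)
    = 0.125 + 0.0625 + 0.0625 + 0.0625 + 0.015625 + 0.0078125 + 0.00390625
    = 87/256 = 0.33984375
Since 0.33984375 <= 1, Kraft's inequality IS satisfied.
A prefix code with these lengths CAN exist.

Kraft sum = 0.33984375. Satisfied.


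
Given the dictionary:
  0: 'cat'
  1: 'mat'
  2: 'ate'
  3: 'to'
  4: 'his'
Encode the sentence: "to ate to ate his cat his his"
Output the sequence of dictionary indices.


Look up each word in the dictionary:
  'to' -> 3
  'ate' -> 2
  'to' -> 3
  'ate' -> 2
  'his' -> 4
  'cat' -> 0
  'his' -> 4
  'his' -> 4

Encoded: [3, 2, 3, 2, 4, 0, 4, 4]


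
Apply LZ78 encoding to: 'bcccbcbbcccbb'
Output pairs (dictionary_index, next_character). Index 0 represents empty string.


LZ78 encoding steps:
Dictionary: {0: ''}
Step 1: w='' (idx 0), next='b' -> output (0, 'b'), add 'b' as idx 1
Step 2: w='' (idx 0), next='c' -> output (0, 'c'), add 'c' as idx 2
Step 3: w='c' (idx 2), next='c' -> output (2, 'c'), add 'cc' as idx 3
Step 4: w='b' (idx 1), next='c' -> output (1, 'c'), add 'bc' as idx 4
Step 5: w='b' (idx 1), next='b' -> output (1, 'b'), add 'bb' as idx 5
Step 6: w='cc' (idx 3), next='c' -> output (3, 'c'), add 'ccc' as idx 6
Step 7: w='bb' (idx 5), end of input -> output (5, '')


Encoded: [(0, 'b'), (0, 'c'), (2, 'c'), (1, 'c'), (1, 'b'), (3, 'c'), (5, '')]


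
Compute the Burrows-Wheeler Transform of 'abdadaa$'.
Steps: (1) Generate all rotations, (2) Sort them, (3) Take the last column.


Rotations (sorted):
  0: $abdadaa -> last char: a
  1: a$abdada -> last char: a
  2: aa$abdad -> last char: d
  3: abdadaa$ -> last char: $
  4: adaa$abd -> last char: d
  5: bdadaa$a -> last char: a
  6: daa$abda -> last char: a
  7: dadaa$ab -> last char: b


BWT = aad$daab


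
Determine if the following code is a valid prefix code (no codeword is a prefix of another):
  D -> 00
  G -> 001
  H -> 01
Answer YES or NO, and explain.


Checking each pair (does one codeword prefix another?):
  D='00' vs G='001': prefix -- VIOLATION

NO -- this is NOT a valid prefix code. D (00) is a prefix of G (001).


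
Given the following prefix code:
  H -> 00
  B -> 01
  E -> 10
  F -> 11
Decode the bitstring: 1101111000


Decoding step by step:
Bits 11 -> F
Bits 01 -> B
Bits 11 -> F
Bits 10 -> E
Bits 00 -> H


Decoded message: FBFEH


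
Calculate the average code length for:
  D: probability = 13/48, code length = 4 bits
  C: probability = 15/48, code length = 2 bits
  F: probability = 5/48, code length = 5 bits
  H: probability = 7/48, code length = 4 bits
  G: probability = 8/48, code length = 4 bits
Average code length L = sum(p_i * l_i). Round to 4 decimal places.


Weighted contributions p_i * l_i:
  D: (13/48) * 4 = 52/48
  C: (15/48) * 2 = 30/48
  F: (5/48) * 5 = 25/48
  H: (7/48) * 4 = 28/48
  G: (8/48) * 4 = 32/48
Sum = (52 + 30 + 25 + 28 + 32)/48 = 167/48

L = 167/48 = 3.4792 bits/symbol


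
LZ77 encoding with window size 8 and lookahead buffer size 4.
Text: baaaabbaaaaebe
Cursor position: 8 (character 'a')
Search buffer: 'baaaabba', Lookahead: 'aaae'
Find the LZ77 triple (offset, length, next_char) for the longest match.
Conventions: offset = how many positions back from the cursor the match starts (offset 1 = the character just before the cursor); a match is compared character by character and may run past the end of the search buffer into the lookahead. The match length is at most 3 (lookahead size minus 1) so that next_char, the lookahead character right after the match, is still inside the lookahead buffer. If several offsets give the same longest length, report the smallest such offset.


Try each offset into the search buffer:
  offset=1 (pos 7, char 'a'): match length 3
  offset=2 (pos 6, char 'b'): match length 0
  offset=3 (pos 5, char 'b'): match length 0
  offset=4 (pos 4, char 'a'): match length 1
  offset=5 (pos 3, char 'a'): match length 2
  offset=6 (pos 2, char 'a'): match length 3
  offset=7 (pos 1, char 'a'): match length 3
  offset=8 (pos 0, char 'b'): match length 0
Longest match has length 3, found at offsets 1, 6, 7; take the smallest, offset 1.
next_char = character at position 8 + 3 = 11 -> 'e'

Best match: offset=1, length=3 (matching 'aaa' starting at position 7)
LZ77 triple: (1, 3, 'e')


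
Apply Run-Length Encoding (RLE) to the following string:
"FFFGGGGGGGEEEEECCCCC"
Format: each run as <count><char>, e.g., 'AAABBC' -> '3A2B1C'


Scanning runs left to right:
  i=0: run of 'F' x 3 -> '3F'
  i=3: run of 'G' x 7 -> '7G'
  i=10: run of 'E' x 5 -> '5E'
  i=15: run of 'C' x 5 -> '5C'

RLE = 3F7G5E5C


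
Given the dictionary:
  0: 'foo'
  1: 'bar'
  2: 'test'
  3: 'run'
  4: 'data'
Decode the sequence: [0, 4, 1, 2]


Look up each index in the dictionary:
  0 -> 'foo'
  4 -> 'data'
  1 -> 'bar'
  2 -> 'test'

Decoded: "foo data bar test"


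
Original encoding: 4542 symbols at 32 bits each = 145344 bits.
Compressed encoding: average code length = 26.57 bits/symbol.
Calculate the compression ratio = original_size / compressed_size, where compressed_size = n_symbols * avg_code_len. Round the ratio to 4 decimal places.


original_size = n_symbols * orig_bits = 4542 * 32 = 145344 bits
compressed_size = n_symbols * avg_code_len = 4542 * 26.57 = 120680.94 bits
ratio = original_size / compressed_size = 145344 / 120680.94 = 1.2044

Compression ratio = 1.2044


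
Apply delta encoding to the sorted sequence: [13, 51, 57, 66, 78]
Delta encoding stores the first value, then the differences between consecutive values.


First value: 13
Deltas:
  51 - 13 = 38
  57 - 51 = 6
  66 - 57 = 9
  78 - 66 = 12


Delta encoded: [13, 38, 6, 9, 12]


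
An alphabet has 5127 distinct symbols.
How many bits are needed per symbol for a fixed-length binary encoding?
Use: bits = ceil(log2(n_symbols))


log2(5127) = 12.3239
Bracket: 2^12 = 4096 < 5127 <= 2^13 = 8192
So ceil(log2(5127)) = 13

bits = ceil(log2(5127)) = ceil(12.3239) = 13 bits


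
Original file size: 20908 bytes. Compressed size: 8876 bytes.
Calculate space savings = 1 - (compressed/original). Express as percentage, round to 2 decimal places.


ratio = compressed/original = 8876/20908 = 0.424526
savings = 1 - ratio = 1 - 0.424526 = 0.575474
as a percentage: 0.575474 * 100 = 57.55%

Space savings = 1 - 8876/20908 = 57.55%


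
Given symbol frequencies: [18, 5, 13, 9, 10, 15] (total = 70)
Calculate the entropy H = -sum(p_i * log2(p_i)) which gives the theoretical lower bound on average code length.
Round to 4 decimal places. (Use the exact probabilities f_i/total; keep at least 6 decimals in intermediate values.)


Per-symbol terms -p_i * log2(p_i) with p_i = f_i/70:
  p = 18/70 = 0.257143: log2(p) = -1.959358, -p*log2(p) = 0.503835
  p = 5/70 = 0.071429: log2(p) = -3.807355, -p*log2(p) = 0.271954
  p = 13/70 = 0.185714: log2(p) = -2.428843, -p*log2(p) = 0.451071
  p = 9/70 = 0.128571: log2(p) = -2.959358, -p*log2(p) = 0.380489
  p = 10/70 = 0.142857: log2(p) = -2.807355, -p*log2(p) = 0.401051
  p = 15/70 = 0.214286: log2(p) = -2.222392, -p*log2(p) = 0.476227
H = 0.503835 + 0.271954 + 0.451071 + 0.380489 + 0.401051 + 0.476227 = 2.484627

H = 2.4846 bits/symbol


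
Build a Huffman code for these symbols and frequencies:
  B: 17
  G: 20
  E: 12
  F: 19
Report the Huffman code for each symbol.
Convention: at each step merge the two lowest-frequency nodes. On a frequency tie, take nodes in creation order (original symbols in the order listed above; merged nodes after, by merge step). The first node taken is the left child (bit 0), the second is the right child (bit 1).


Huffman tree construction:
Step 1: Merge E(12) + B(17) = 29
Step 2: Merge F(19) + G(20) = 39
Step 3: Merge (E+B)(29) + (F+G)(39) = 68
Read each symbol's code off the tree from the root (left child = 0, right child = 1).

Codes:
  B: 01 (length 2)
  G: 11 (length 2)
  E: 00 (length 2)
  F: 10 (length 2)
Average code length: 136/68 = 2.0000 bits/symbol


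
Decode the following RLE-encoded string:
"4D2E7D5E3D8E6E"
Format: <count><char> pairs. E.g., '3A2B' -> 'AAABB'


Expanding each <count><char> pair:
  4D -> 'DDDD'
  2E -> 'EE'
  7D -> 'DDDDDDD'
  5E -> 'EEEEE'
  3D -> 'DDD'
  8E -> 'EEEEEEEE'
  6E -> 'EEEEEE'

Decoded = DDDDEEDDDDDDDEEEEEDDDEEEEEEEEEEEEEE


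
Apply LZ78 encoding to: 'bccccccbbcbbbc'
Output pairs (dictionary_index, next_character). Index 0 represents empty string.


LZ78 encoding steps:
Dictionary: {0: ''}
Step 1: w='' (idx 0), next='b' -> output (0, 'b'), add 'b' as idx 1
Step 2: w='' (idx 0), next='c' -> output (0, 'c'), add 'c' as idx 2
Step 3: w='c' (idx 2), next='c' -> output (2, 'c'), add 'cc' as idx 3
Step 4: w='cc' (idx 3), next='c' -> output (3, 'c'), add 'ccc' as idx 4
Step 5: w='b' (idx 1), next='b' -> output (1, 'b'), add 'bb' as idx 5
Step 6: w='c' (idx 2), next='b' -> output (2, 'b'), add 'cb' as idx 6
Step 7: w='bb' (idx 5), next='c' -> output (5, 'c'), add 'bbc' as idx 7


Encoded: [(0, 'b'), (0, 'c'), (2, 'c'), (3, 'c'), (1, 'b'), (2, 'b'), (5, 'c')]


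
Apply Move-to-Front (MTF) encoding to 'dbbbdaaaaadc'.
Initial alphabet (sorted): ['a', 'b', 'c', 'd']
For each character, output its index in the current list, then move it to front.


MTF encoding:
'd': index 3 in ['a', 'b', 'c', 'd'] -> ['d', 'a', 'b', 'c']
'b': index 2 in ['d', 'a', 'b', 'c'] -> ['b', 'd', 'a', 'c']
'b': index 0 in ['b', 'd', 'a', 'c'] -> ['b', 'd', 'a', 'c']
'b': index 0 in ['b', 'd', 'a', 'c'] -> ['b', 'd', 'a', 'c']
'd': index 1 in ['b', 'd', 'a', 'c'] -> ['d', 'b', 'a', 'c']
'a': index 2 in ['d', 'b', 'a', 'c'] -> ['a', 'd', 'b', 'c']
'a': index 0 in ['a', 'd', 'b', 'c'] -> ['a', 'd', 'b', 'c']
'a': index 0 in ['a', 'd', 'b', 'c'] -> ['a', 'd', 'b', 'c']
'a': index 0 in ['a', 'd', 'b', 'c'] -> ['a', 'd', 'b', 'c']
'a': index 0 in ['a', 'd', 'b', 'c'] -> ['a', 'd', 'b', 'c']
'd': index 1 in ['a', 'd', 'b', 'c'] -> ['d', 'a', 'b', 'c']
'c': index 3 in ['d', 'a', 'b', 'c'] -> ['c', 'd', 'a', 'b']


Output: [3, 2, 0, 0, 1, 2, 0, 0, 0, 0, 1, 3]


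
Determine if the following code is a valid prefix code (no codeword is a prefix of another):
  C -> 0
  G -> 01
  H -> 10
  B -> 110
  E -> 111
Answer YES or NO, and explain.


Checking each pair (does one codeword prefix another?):
  C='0' vs G='01': prefix -- VIOLATION

NO -- this is NOT a valid prefix code. C (0) is a prefix of G (01).


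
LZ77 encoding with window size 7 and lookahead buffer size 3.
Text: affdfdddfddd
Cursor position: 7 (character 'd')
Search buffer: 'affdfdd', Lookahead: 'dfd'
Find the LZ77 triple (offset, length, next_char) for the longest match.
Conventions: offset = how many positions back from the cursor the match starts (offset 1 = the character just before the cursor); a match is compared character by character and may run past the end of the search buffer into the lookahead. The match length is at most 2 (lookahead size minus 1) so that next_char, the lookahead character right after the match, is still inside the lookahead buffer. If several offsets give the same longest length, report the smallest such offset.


Try each offset into the search buffer:
  offset=1 (pos 6, char 'd'): match length 1
  offset=2 (pos 5, char 'd'): match length 1
  offset=3 (pos 4, char 'f'): match length 0
  offset=4 (pos 3, char 'd'): match length 2
  offset=5 (pos 2, char 'f'): match length 0
  offset=6 (pos 1, char 'f'): match length 0
  offset=7 (pos 0, char 'a'): match length 0
Longest match has length 2 at offset 4.
next_char = character at position 7 + 2 = 9 -> 'd'

Best match: offset=4, length=2 (matching 'df' starting at position 3)
LZ77 triple: (4, 2, 'd')


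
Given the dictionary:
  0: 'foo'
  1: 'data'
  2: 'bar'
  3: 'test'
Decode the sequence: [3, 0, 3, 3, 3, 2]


Look up each index in the dictionary:
  3 -> 'test'
  0 -> 'foo'
  3 -> 'test'
  3 -> 'test'
  3 -> 'test'
  2 -> 'bar'

Decoded: "test foo test test test bar"


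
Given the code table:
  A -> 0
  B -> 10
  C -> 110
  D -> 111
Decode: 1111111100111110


Decoding:
111 -> D
111 -> D
110 -> C
0 -> A
111 -> D
110 -> C


Result: DDCADC


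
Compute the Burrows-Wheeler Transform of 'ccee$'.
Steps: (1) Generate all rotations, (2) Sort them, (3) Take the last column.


Rotations (sorted):
  0: $ccee -> last char: e
  1: ccee$ -> last char: $
  2: cee$c -> last char: c
  3: e$cce -> last char: e
  4: ee$cc -> last char: c


BWT = e$cec


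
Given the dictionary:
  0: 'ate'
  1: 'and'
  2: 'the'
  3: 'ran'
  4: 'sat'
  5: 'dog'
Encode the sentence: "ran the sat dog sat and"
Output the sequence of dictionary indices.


Look up each word in the dictionary:
  'ran' -> 3
  'the' -> 2
  'sat' -> 4
  'dog' -> 5
  'sat' -> 4
  'and' -> 1

Encoded: [3, 2, 4, 5, 4, 1]


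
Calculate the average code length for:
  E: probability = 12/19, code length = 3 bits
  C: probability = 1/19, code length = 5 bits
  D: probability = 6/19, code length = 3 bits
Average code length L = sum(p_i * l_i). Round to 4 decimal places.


Weighted contributions p_i * l_i:
  E: (12/19) * 3 = 36/19
  C: (1/19) * 5 = 5/19
  D: (6/19) * 3 = 18/19
Sum = (36 + 5 + 18)/19 = 59/19

L = 59/19 = 3.1053 bits/symbol


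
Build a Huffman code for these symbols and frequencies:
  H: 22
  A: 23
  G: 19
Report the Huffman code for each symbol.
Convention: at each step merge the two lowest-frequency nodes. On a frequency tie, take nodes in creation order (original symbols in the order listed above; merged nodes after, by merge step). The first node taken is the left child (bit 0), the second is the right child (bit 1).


Huffman tree construction:
Step 1: Merge G(19) + H(22) = 41
Step 2: Merge A(23) + (G+H)(41) = 64
Read each symbol's code off the tree from the root (left child = 0, right child = 1).

Codes:
  H: 11 (length 2)
  A: 0 (length 1)
  G: 10 (length 2)
Average code length: 105/64 = 1.6406 bits/symbol


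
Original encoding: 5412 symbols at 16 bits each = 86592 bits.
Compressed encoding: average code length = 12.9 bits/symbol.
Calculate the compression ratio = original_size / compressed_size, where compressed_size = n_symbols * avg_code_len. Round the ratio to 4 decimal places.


original_size = n_symbols * orig_bits = 5412 * 16 = 86592 bits
compressed_size = n_symbols * avg_code_len = 5412 * 12.9 = 69814.8 bits
ratio = original_size / compressed_size = 86592 / 69814.8 = 1.2403

Compression ratio = 1.2403


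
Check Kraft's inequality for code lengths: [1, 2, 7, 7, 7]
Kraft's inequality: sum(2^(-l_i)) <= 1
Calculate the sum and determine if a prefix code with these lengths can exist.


Sum = 2^(-1) + 2^(-2) + 2^(-7) + 2^(-7) + 2^(-7)
    = 0.5 + 0.25 + 0.0078125 + 0.0078125 + 0.0078125
    = 99/128 = 0.7734375
Since 0.7734375 <= 1, Kraft's inequality IS satisfied.
A prefix code with these lengths CAN exist.

Kraft sum = 0.7734375. Satisfied.


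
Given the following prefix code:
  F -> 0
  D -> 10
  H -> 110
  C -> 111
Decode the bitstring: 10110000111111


Decoding step by step:
Bits 10 -> D
Bits 110 -> H
Bits 0 -> F
Bits 0 -> F
Bits 0 -> F
Bits 111 -> C
Bits 111 -> C


Decoded message: DHFFFCC


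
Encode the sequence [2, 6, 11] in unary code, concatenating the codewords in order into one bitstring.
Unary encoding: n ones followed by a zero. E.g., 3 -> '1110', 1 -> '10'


Encode each number as n ones followed by a terminating 0:
  2 -> 110 (3 bits)
  6 -> 1111110 (7 bits)
  11 -> 111111111110 (12 bits)
Total length = 3 + 7 + 12 = 22 bits.

Unary([2, 6, 11]) = 1101111110111111111110 (22 bits)


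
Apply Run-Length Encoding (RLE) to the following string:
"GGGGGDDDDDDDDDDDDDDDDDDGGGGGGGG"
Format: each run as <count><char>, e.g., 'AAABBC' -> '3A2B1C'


Scanning runs left to right:
  i=0: run of 'G' x 5 -> '5G'
  i=5: run of 'D' x 18 -> '18D'
  i=23: run of 'G' x 8 -> '8G'

RLE = 5G18D8G


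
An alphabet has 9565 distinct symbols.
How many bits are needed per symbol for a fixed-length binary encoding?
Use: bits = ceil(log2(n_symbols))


log2(9565) = 13.2235
Bracket: 2^13 = 8192 < 9565 <= 2^14 = 16384
So ceil(log2(9565)) = 14

bits = ceil(log2(9565)) = ceil(13.2235) = 14 bits


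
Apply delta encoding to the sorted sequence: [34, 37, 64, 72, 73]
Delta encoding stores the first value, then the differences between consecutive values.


First value: 34
Deltas:
  37 - 34 = 3
  64 - 37 = 27
  72 - 64 = 8
  73 - 72 = 1


Delta encoded: [34, 3, 27, 8, 1]


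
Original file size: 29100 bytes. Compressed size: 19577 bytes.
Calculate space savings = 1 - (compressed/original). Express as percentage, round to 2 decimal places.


ratio = compressed/original = 19577/29100 = 0.672749
savings = 1 - ratio = 1 - 0.672749 = 0.327251
as a percentage: 0.327251 * 100 = 32.73%

Space savings = 1 - 19577/29100 = 32.73%


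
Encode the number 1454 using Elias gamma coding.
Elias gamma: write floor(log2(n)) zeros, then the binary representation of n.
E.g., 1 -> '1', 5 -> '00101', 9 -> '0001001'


num_bits = floor(log2(1454)) + 1 = 11
leading_zeros = num_bits - 1 = 10
binary(1454) = 10110101110

Elias gamma(1454) = '0000000000' + '10110101110' = 000000000010110101110 (21 bits)


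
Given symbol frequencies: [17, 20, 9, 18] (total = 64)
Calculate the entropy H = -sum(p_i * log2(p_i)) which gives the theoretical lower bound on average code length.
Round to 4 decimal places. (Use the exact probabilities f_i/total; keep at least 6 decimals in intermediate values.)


Per-symbol terms -p_i * log2(p_i) with p_i = f_i/64:
  p = 17/64 = 0.265625: log2(p) = -1.912537, -p*log2(p) = 0.508018
  p = 20/64 = 0.312500: log2(p) = -1.678072, -p*log2(p) = 0.524397
  p = 9/64 = 0.140625: log2(p) = -2.830075, -p*log2(p) = 0.397979
  p = 18/64 = 0.281250: log2(p) = -1.830075, -p*log2(p) = 0.514709
H = 0.508018 + 0.524397 + 0.397979 + 0.514709 = 1.945103

H = 1.9451 bits/symbol


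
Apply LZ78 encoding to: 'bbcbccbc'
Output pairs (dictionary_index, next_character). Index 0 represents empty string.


LZ78 encoding steps:
Dictionary: {0: ''}
Step 1: w='' (idx 0), next='b' -> output (0, 'b'), add 'b' as idx 1
Step 2: w='b' (idx 1), next='c' -> output (1, 'c'), add 'bc' as idx 2
Step 3: w='bc' (idx 2), next='c' -> output (2, 'c'), add 'bcc' as idx 3
Step 4: w='bc' (idx 2), end of input -> output (2, '')


Encoded: [(0, 'b'), (1, 'c'), (2, 'c'), (2, '')]


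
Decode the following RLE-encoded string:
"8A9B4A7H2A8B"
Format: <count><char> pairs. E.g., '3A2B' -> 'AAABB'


Expanding each <count><char> pair:
  8A -> 'AAAAAAAA'
  9B -> 'BBBBBBBBB'
  4A -> 'AAAA'
  7H -> 'HHHHHHH'
  2A -> 'AA'
  8B -> 'BBBBBBBB'

Decoded = AAAAAAAABBBBBBBBBAAAAHHHHHHHAABBBBBBBB


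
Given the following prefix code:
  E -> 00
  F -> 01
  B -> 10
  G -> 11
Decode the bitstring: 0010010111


Decoding step by step:
Bits 00 -> E
Bits 10 -> B
Bits 01 -> F
Bits 01 -> F
Bits 11 -> G


Decoded message: EBFFG


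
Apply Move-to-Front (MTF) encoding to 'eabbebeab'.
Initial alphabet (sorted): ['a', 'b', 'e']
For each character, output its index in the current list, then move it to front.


MTF encoding:
'e': index 2 in ['a', 'b', 'e'] -> ['e', 'a', 'b']
'a': index 1 in ['e', 'a', 'b'] -> ['a', 'e', 'b']
'b': index 2 in ['a', 'e', 'b'] -> ['b', 'a', 'e']
'b': index 0 in ['b', 'a', 'e'] -> ['b', 'a', 'e']
'e': index 2 in ['b', 'a', 'e'] -> ['e', 'b', 'a']
'b': index 1 in ['e', 'b', 'a'] -> ['b', 'e', 'a']
'e': index 1 in ['b', 'e', 'a'] -> ['e', 'b', 'a']
'a': index 2 in ['e', 'b', 'a'] -> ['a', 'e', 'b']
'b': index 2 in ['a', 'e', 'b'] -> ['b', 'a', 'e']


Output: [2, 1, 2, 0, 2, 1, 1, 2, 2]


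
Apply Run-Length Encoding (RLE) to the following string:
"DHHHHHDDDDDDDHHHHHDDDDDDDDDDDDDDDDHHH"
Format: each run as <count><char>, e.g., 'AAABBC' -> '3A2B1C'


Scanning runs left to right:
  i=0: run of 'D' x 1 -> '1D'
  i=1: run of 'H' x 5 -> '5H'
  i=6: run of 'D' x 7 -> '7D'
  i=13: run of 'H' x 5 -> '5H'
  i=18: run of 'D' x 16 -> '16D'
  i=34: run of 'H' x 3 -> '3H'

RLE = 1D5H7D5H16D3H


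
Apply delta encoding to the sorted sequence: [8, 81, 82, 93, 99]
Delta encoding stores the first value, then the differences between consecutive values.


First value: 8
Deltas:
  81 - 8 = 73
  82 - 81 = 1
  93 - 82 = 11
  99 - 93 = 6


Delta encoded: [8, 73, 1, 11, 6]


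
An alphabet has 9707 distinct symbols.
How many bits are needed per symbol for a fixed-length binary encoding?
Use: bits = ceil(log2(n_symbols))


log2(9707) = 13.2448
Bracket: 2^13 = 8192 < 9707 <= 2^14 = 16384
So ceil(log2(9707)) = 14

bits = ceil(log2(9707)) = ceil(13.2448) = 14 bits


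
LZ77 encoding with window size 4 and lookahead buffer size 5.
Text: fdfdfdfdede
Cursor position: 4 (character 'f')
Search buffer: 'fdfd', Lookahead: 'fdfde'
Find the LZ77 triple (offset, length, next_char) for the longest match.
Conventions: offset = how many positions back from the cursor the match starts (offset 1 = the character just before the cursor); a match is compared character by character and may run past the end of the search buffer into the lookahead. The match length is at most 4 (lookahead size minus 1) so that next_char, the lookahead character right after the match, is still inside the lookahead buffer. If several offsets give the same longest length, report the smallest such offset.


Try each offset into the search buffer:
  offset=1 (pos 3, char 'd'): match length 0
  offset=2 (pos 2, char 'f'): match length 4
  offset=3 (pos 1, char 'd'): match length 0
  offset=4 (pos 0, char 'f'): match length 4
Longest match has length 4, found at offsets 2, 4; take the smallest, offset 2.
next_char = character at position 4 + 4 = 8 -> 'e'

Best match: offset=2, length=4 (matching 'fdfd' starting at position 2)
LZ77 triple: (2, 4, 'e')


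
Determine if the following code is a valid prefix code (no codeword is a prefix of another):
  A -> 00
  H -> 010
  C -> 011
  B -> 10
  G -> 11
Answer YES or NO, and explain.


Checking each pair (does one codeword prefix another?):
  A='00' vs H='010': no prefix
  A='00' vs C='011': no prefix
  A='00' vs B='10': no prefix
  A='00' vs G='11': no prefix
  H='010' vs A='00': no prefix
  H='010' vs C='011': no prefix
  H='010' vs B='10': no prefix
  H='010' vs G='11': no prefix
  C='011' vs A='00': no prefix
  C='011' vs H='010': no prefix
  C='011' vs B='10': no prefix
  C='011' vs G='11': no prefix
  B='10' vs A='00': no prefix
  B='10' vs H='010': no prefix
  B='10' vs C='011': no prefix
  B='10' vs G='11': no prefix
  G='11' vs A='00': no prefix
  G='11' vs H='010': no prefix
  G='11' vs C='011': no prefix
  G='11' vs B='10': no prefix
No violation found over all pairs.

YES -- this is a valid prefix code. No codeword is a prefix of any other codeword.


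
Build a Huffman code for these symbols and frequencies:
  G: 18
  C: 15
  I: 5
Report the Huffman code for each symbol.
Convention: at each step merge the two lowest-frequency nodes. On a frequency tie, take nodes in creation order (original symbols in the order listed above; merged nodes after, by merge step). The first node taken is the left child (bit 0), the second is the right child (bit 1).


Huffman tree construction:
Step 1: Merge I(5) + C(15) = 20
Step 2: Merge G(18) + (I+C)(20) = 38
Read each symbol's code off the tree from the root (left child = 0, right child = 1).

Codes:
  G: 0 (length 1)
  C: 11 (length 2)
  I: 10 (length 2)
Average code length: 58/38 = 1.5263 bits/symbol


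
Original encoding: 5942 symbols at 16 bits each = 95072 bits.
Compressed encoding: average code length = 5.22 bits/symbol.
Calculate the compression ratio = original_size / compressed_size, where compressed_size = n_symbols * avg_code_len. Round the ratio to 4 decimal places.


original_size = n_symbols * orig_bits = 5942 * 16 = 95072 bits
compressed_size = n_symbols * avg_code_len = 5942 * 5.22 = 31017.24 bits
ratio = original_size / compressed_size = 95072 / 31017.24 = 3.0651

Compression ratio = 3.0651


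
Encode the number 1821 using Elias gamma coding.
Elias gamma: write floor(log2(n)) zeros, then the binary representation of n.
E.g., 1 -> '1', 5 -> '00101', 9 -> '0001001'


num_bits = floor(log2(1821)) + 1 = 11
leading_zeros = num_bits - 1 = 10
binary(1821) = 11100011101

Elias gamma(1821) = '0000000000' + '11100011101' = 000000000011100011101 (21 bits)


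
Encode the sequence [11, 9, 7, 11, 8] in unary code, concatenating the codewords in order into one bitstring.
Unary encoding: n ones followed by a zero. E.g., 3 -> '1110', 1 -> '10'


Encode each number as n ones followed by a terminating 0:
  11 -> 111111111110 (12 bits)
  9 -> 1111111110 (10 bits)
  7 -> 11111110 (8 bits)
  11 -> 111111111110 (12 bits)
  8 -> 111111110 (9 bits)
Total length = 12 + 10 + 8 + 12 + 9 = 51 bits.

Unary([11, 9, 7, 11, 8]) = 111111111110111111111011111110111111111110111111110 (51 bits)


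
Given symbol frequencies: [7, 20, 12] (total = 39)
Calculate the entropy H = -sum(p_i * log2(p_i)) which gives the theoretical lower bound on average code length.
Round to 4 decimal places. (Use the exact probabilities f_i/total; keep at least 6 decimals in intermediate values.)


Per-symbol terms -p_i * log2(p_i) with p_i = f_i/39:
  p = 7/39 = 0.179487: log2(p) = -2.478047, -p*log2(p) = 0.444778
  p = 20/39 = 0.512821: log2(p) = -0.963474, -p*log2(p) = 0.494089
  p = 12/39 = 0.307692: log2(p) = -1.700440, -p*log2(p) = 0.523212
H = 0.444778 + 0.494089 + 0.523212 = 1.462079

H = 1.4621 bits/symbol


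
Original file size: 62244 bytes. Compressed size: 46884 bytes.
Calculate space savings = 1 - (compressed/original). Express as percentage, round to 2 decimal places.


ratio = compressed/original = 46884/62244 = 0.753229
savings = 1 - ratio = 1 - 0.753229 = 0.246771
as a percentage: 0.246771 * 100 = 24.68%

Space savings = 1 - 46884/62244 = 24.68%


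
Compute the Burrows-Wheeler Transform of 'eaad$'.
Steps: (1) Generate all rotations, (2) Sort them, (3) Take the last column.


Rotations (sorted):
  0: $eaad -> last char: d
  1: aad$e -> last char: e
  2: ad$ea -> last char: a
  3: d$eaa -> last char: a
  4: eaad$ -> last char: $


BWT = deaa$


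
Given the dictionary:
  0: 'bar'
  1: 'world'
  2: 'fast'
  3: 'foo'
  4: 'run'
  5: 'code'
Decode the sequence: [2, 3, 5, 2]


Look up each index in the dictionary:
  2 -> 'fast'
  3 -> 'foo'
  5 -> 'code'
  2 -> 'fast'

Decoded: "fast foo code fast"


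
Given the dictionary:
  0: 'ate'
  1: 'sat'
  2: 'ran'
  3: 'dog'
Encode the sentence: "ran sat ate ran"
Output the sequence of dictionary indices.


Look up each word in the dictionary:
  'ran' -> 2
  'sat' -> 1
  'ate' -> 0
  'ran' -> 2

Encoded: [2, 1, 0, 2]


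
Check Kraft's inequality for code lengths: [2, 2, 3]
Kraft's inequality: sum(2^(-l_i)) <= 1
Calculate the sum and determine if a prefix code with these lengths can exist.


Sum = 2^(-2) + 2^(-2) + 2^(-3)
    = 0.25 + 0.25 + 0.125
    = 5/8 = 0.625
Since 0.625 <= 1, Kraft's inequality IS satisfied.
A prefix code with these lengths CAN exist.

Kraft sum = 0.625. Satisfied.


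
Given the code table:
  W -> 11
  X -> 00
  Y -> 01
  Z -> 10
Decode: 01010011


Decoding:
01 -> Y
01 -> Y
00 -> X
11 -> W


Result: YYXW


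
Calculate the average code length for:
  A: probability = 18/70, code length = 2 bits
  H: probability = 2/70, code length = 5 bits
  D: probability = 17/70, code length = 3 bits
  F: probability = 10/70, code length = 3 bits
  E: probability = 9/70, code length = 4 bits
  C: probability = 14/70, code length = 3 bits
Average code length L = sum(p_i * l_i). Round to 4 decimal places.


Weighted contributions p_i * l_i:
  A: (18/70) * 2 = 36/70
  H: (2/70) * 5 = 10/70
  D: (17/70) * 3 = 51/70
  F: (10/70) * 3 = 30/70
  E: (9/70) * 4 = 36/70
  C: (14/70) * 3 = 42/70
Sum = (36 + 10 + 51 + 30 + 36 + 42)/70 = 205/70

L = 205/70 = 2.9286 bits/symbol


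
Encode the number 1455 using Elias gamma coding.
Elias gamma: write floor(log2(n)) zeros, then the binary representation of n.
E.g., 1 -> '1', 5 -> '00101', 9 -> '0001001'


num_bits = floor(log2(1455)) + 1 = 11
leading_zeros = num_bits - 1 = 10
binary(1455) = 10110101111

Elias gamma(1455) = '0000000000' + '10110101111' = 000000000010110101111 (21 bits)


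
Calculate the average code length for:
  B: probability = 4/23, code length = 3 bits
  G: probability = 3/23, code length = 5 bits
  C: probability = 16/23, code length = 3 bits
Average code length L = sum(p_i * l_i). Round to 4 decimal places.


Weighted contributions p_i * l_i:
  B: (4/23) * 3 = 12/23
  G: (3/23) * 5 = 15/23
  C: (16/23) * 3 = 48/23
Sum = (12 + 15 + 48)/23 = 75/23

L = 75/23 = 3.2609 bits/symbol


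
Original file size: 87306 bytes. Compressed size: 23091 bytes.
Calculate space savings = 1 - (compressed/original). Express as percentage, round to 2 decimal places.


ratio = compressed/original = 23091/87306 = 0.264484
savings = 1 - ratio = 1 - 0.264484 = 0.735516
as a percentage: 0.735516 * 100 = 73.55%

Space savings = 1 - 23091/87306 = 73.55%


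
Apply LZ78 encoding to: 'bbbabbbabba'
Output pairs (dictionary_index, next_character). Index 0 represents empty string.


LZ78 encoding steps:
Dictionary: {0: ''}
Step 1: w='' (idx 0), next='b' -> output (0, 'b'), add 'b' as idx 1
Step 2: w='b' (idx 1), next='b' -> output (1, 'b'), add 'bb' as idx 2
Step 3: w='' (idx 0), next='a' -> output (0, 'a'), add 'a' as idx 3
Step 4: w='bb' (idx 2), next='b' -> output (2, 'b'), add 'bbb' as idx 4
Step 5: w='a' (idx 3), next='b' -> output (3, 'b'), add 'ab' as idx 5
Step 6: w='b' (idx 1), next='a' -> output (1, 'a'), add 'ba' as idx 6


Encoded: [(0, 'b'), (1, 'b'), (0, 'a'), (2, 'b'), (3, 'b'), (1, 'a')]
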